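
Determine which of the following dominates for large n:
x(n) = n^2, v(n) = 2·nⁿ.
Comparing growth rates:
Growth-rate hierarchy: log n ≺ any polynomial ≺ any exponential cⁿ (c>1) ≺ n! ≺ nⁿ.
super-exponential nⁿ dominates polynomial degree 2 asymptotically.

v(n) grows faster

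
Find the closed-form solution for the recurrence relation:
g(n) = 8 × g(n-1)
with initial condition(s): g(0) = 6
Recurrence: g(n) = 8 × g(n-1), initial: g(0) = 6.
Each term is 8 times the previous, so this is geometric with ratio 8. After n steps: g(n) = g(0)·8ⁿ = 6·8ⁿ.

g(n) = 6·8ⁿ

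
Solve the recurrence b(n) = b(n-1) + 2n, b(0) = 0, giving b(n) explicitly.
Recurrence: b(n) = b(n-1) + 2n, initial: b(0) = 0.
Telescoping: b(n) = b(0) + 2·Σᵢ₌₁ⁿ i = 0 + 2·n(n+1)/2.

b(n) = 2·n(n+1)/2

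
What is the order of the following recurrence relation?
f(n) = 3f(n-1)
The order is the largest lag k for which f(n-k) appears. Here the deepest term is f(n-1), so the order is 1.

Order 1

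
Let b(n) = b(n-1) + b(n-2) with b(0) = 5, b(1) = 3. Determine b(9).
Computing the sequence terms:
5, 3, 8, 11, 19, 30, 49, 79, 128, 207

207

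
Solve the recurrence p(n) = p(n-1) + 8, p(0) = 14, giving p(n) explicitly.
Recurrence: p(n) = p(n-1) + 8, initial: p(0) = 14.
Each step adds 8, so p(n) = p(0) + 8n = 8n + 14.

p(n) = 8n + 14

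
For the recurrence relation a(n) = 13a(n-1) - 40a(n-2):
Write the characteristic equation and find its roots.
Substitute a(n) = rⁿ and divide through by rⁿ⁻²: r² - 13r + 40 = 0
Factor: (r - 5)(r - 8) = 0, so r = 5, 8.
General solution: a(n) = A·5ⁿ + B·8ⁿ

Characteristic: r² - 13r + 40 = 0, Roots: r = 5, 8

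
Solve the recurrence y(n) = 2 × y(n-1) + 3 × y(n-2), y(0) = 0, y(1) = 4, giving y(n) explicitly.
Recurrence: y(n) = 2 × y(n-1) + 3 × y(n-2), initial: y(0) = 0, y(1) = 4.
Characteristic equation: r² - 2r - 3 = 0, which factors as (r - 3)(r + 1) = 0, so r = 3, -1. General solution y(n) = A·3ⁿ + B·(-1)ⁿ. From y(0) = 0: A + B = 0. From y(1) = 4: 3A - 1B = 4. Solving gives A = 1, B = -1.

y(n) = 3ⁿ - (-1)ⁿ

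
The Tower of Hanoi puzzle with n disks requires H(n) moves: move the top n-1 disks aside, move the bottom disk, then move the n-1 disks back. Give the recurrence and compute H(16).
Moving n disks = move the top n-1 disks aside (H(n-1) moves) + move the largest disk (1 move) + move the n-1 disks back on top (H(n-1) moves), so H(n) = 2H(n-1) + 1, with H(1) = 1 (a single disk takes one move).
First terms: 1, 3, 7, 15, 31, 63, … — each is one less than a power of 2. Indeed H(n) + 1 = 2(H(n-1) + 1) with H(1) + 1 = 2, so H(n) + 1 = 2ⁿ and H(n) = 2ⁿ - 1.
Hence H(16) = 2^16 - 1 = 65536 - 1 = 65535.

H(n) = 2H(n-1) + 1, H(1) = 1; H(16) = 65535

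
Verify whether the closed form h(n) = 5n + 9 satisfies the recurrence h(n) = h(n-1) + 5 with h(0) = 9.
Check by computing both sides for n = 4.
From the recurrence with h(0) = 9:
  h(0) = 9, h(1) = 14, h(2) = 19, h(3) = 24, h(4) = 29
  so the recurrence gives h(4) = 29.
From the proposed closed form h(n) = 5n + 9:
  h(4) = 29.
Both sides give 29 at n = 4, and the initial condition(s) match, so the closed form is consistent.

Yes, the closed form is correct.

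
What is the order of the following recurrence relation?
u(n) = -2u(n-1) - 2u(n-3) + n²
The order is the largest lag k for which u(n-k) appears. Here the deepest term is u(n-3) (the n² term is non-homogeneous and does not affect the order), so the order is 3.

Order 3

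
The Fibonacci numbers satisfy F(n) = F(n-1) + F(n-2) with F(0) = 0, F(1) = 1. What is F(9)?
Computing the sequence terms:
0, 1, 1, 2, 3, 5, 8, 13, 21, 34

34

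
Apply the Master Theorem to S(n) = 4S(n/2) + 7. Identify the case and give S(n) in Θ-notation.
Master Theorem template: S(n) = a·S(n/b) + f(n).
Here: a=4, b=2, f(n)=7
Compute log_b(a) = log_2(4) = 2.
f(n) = 7 = O(n^(2-ε)) with ε = 2. Case 1: S(n) = Θ(n^log_b(a)) = Θ(n^2).

Case 1: S(n) = Θ(n^2)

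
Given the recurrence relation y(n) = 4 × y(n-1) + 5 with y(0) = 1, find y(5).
Computing step by step:
y(0) = 1
y(1) = 4 × 1 + 5 = 9
y(2) = 4 × 9 + 5 = 41
y(3) = 4 × 41 + 5 = 169
y(4) = 4 × 169 + 5 = 681
y(5) = 4 × 681 + 5 = 2729

2729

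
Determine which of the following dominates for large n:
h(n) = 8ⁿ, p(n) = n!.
Comparing growth rates:
Growth-rate hierarchy: log n ≺ any polynomial ≺ any exponential cⁿ (c>1) ≺ n! ≺ nⁿ.
factorial dominates exponential base 8 asymptotically.

p(n) grows faster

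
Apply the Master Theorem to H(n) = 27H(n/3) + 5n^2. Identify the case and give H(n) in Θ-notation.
Master Theorem template: H(n) = a·H(n/b) + f(n).
Here: a=27, b=3, f(n)=5n^2
Compute log_b(a) = log_3(27) = 3.
f(n) = 5n^2 = O(n^(3-ε)) with ε = 1. Case 1: H(n) = Θ(n^log_b(a)) = Θ(n^3).

Case 1: H(n) = Θ(n^3)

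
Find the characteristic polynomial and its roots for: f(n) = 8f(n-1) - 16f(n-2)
Substitute f(n) = rⁿ and divide through by rⁿ⁻²: r² - 8r + 16 = 0
Factor: (r - 4)² = 0, so r = 4 (double root).
General solution: f(n) = (A + Bn)·4ⁿ

Characteristic: r² - 8r + 16 = 0, Roots: r = 4 (double root)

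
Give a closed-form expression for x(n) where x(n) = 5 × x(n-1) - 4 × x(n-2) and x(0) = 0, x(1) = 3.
Recurrence: x(n) = 5 × x(n-1) - 4 × x(n-2), initial: x(0) = 0, x(1) = 3.
Characteristic equation: r² - 5r + 4 = 0, which factors as (r - 4)(r - 1) = 0, so r = 4, 1. General solution x(n) = A·4ⁿ + B·1ⁿ. From x(0) = 0: A + B = 0. From x(1) = 3: 4A + 1B = 3. Solving gives A = 1, B = -1.

x(n) = 4ⁿ - 1ⁿ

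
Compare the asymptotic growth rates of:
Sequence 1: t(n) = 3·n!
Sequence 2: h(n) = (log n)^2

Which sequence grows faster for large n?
Comparing growth rates:
Growth-rate hierarchy: log n ≺ any polynomial ≺ any exponential cⁿ (c>1) ≺ n! ≺ nⁿ.
factorial dominates polylogarithmic (log n)^2 asymptotically.

t(n) grows faster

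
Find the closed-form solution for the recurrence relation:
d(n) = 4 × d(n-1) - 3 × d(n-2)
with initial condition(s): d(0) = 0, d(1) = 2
Recurrence: d(n) = 4 × d(n-1) - 3 × d(n-2), initial: d(0) = 0, d(1) = 2.
Characteristic equation: r² - 4r + 3 = 0, which factors as (r - 3)(r - 1) = 0, so r = 3, 1. General solution d(n) = A·3ⁿ + B·1ⁿ. From d(0) = 0: A + B = 0. From d(1) = 2: 3A + 1B = 2. Solving gives A = 1, B = -1.

d(n) = 3ⁿ - 1ⁿ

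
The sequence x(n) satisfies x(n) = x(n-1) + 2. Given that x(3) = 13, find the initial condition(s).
x(3) = x(0) + 3·2, so x(0) = 13 - 6 = 7.

x(0) = 7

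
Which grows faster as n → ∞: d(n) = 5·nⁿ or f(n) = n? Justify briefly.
Comparing growth rates:
Growth-rate hierarchy: log n ≺ any polynomial ≺ any exponential cⁿ (c>1) ≺ n! ≺ nⁿ.
super-exponential nⁿ dominates polynomial degree 1 asymptotically.

d(n) grows faster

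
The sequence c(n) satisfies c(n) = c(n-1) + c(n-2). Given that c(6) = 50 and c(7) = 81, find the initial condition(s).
Work backwards using c(k) = c(k+2) - c(k+1):
c(5) = c(7) - c(6) = 81 - 50 = 31
c(4) = c(6) - c(5) = 50 - 31 = 19
c(3) = c(5) - c(4) = 31 - 19 = 12
c(2) = c(4) - c(3) = 19 - 12 = 7
c(1) = c(3) - c(2) = 12 - 7 = 5
c(0) = c(2) - c(1) = 7 - 5 = 2

c(0) = 2, c(1) = 5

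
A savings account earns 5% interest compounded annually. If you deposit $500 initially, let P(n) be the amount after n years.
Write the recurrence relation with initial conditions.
Each year the balance grows by 5%, i.e. is multiplied by 1 + 5/100 = 1.05, so P(n) = 1.05 × P(n-1). The initial deposit gives P(0) = 500.
Unrolling gives the closed form P(n) = 500 × (1.05)ⁿ.

P(n) = 1.05 × P(n-1), P(0) = 500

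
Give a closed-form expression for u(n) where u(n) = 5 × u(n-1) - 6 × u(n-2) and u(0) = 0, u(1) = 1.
Recurrence: u(n) = 5 × u(n-1) - 6 × u(n-2), initial: u(0) = 0, u(1) = 1.
Characteristic equation: r² - 5r + 6 = 0, which factors as (r - 3)(r - 2) = 0, so r = 3, 2. General solution u(n) = A·3ⁿ + B·2ⁿ. From u(0) = 0: A + B = 0. From u(1) = 1: 3A + 2B = 1. Solving gives A = 1, B = -1.

u(n) = 3ⁿ - 2ⁿ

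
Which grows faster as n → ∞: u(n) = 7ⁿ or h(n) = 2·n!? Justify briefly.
Comparing growth rates:
Growth-rate hierarchy: log n ≺ any polynomial ≺ any exponential cⁿ (c>1) ≺ n! ≺ nⁿ.
factorial dominates exponential base 7 asymptotically.

h(n) grows faster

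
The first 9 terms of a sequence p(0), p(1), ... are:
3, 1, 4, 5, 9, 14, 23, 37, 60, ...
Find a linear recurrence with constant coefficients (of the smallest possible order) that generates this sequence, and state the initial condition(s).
Look for the lowest-order linear relation among consecutive terms.
Observation: p(n) - 1·p(n-1) - (1)·p(n-2) = 0 holds for the shown terms, and no order-1 relation p(n) = α·p(n-1) + β fits.
Check at n=3: 1·4 + (1)·1 = 5. ✓

p(n) = p(n-1) + p(n-2), p(0) = 3, p(1) = 1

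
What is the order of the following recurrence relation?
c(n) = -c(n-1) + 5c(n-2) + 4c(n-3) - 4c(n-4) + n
The order is the largest lag k for which c(n-k) appears. Here the deepest term is c(n-4) (the n term is non-homogeneous and does not affect the order), so the order is 4.

Order 4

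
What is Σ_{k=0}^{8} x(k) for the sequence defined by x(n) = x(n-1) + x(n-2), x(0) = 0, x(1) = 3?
Computing the sequence terms: 0, 3, 3, 6, 9, 15, 24, 39, 63
Adding these values together:

162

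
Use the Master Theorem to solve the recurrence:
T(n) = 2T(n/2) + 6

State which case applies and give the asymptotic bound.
Master Theorem template: T(n) = a·T(n/b) + f(n).
Here: a=2, b=2, f(n)=6
Compute log_b(a) = log_2(2) = 1.
f(n) = 6 = O(n^(1-ε)) with ε = 1. Case 1: T(n) = Θ(n^log_b(a)) = Θ(n).

Case 1: T(n) = Θ(n)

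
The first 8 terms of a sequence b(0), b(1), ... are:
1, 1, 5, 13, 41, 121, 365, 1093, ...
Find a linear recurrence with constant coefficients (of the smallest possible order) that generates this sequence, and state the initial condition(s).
Look for the lowest-order linear relation among consecutive terms.
Observation: b(n) - 2·b(n-1) - (3)·b(n-2) = 0 holds for the shown terms, and no order-1 relation b(n) = α·b(n-1) + β fits.
Check at n=3: 2·5 + (3)·1 = 13. ✓

b(n) = 2b(n-1) + 3b(n-2), b(0) = 1, b(1) = 1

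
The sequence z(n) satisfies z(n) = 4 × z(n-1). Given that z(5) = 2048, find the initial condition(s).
In general z(n) = 4ⁿ · z(0). At n = 5: z(0) = z(5) / 4^5 = 2048 / 1024 = 2.

z(0) = 2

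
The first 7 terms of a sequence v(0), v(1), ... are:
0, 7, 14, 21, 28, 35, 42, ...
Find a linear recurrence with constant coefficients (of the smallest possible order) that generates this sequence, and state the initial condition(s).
Look for the lowest-order linear relation among consecutive terms.
Observation: consecutive differences are constant (= 7).
Check at n=2: 1·7 + 7 = 14. ✓

v(n) = v(n-1) + 7, v(0) = 0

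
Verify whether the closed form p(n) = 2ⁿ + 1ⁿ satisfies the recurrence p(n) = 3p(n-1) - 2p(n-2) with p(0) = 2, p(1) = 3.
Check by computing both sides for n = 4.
From the recurrence with p(0) = 2, p(1) = 3:
  p(0) = 2, p(1) = 3, p(2) = 5, p(3) = 9, p(4) = 17
  so the recurrence gives p(4) = 17.
From the proposed closed form p(n) = 2ⁿ + 1ⁿ:
  p(4) = 17.
Both sides give 17 at n = 4, and the initial condition(s) match, so the closed form is consistent.

Yes, the closed form is correct.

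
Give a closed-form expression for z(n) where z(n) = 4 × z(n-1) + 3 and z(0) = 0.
Recurrence: z(n) = 4 × z(n-1) + 3, initial: z(0) = 0.
Try z(n) = A·4ⁿ + C. Substituting: A·4ⁿ + C = 4(A·4ⁿ⁻¹ + C) + 3 = A·4ⁿ + 4C + 3, so C = 4C + 3, giving C = -1. Then z(0) = A - 1 = 0 gives A = 1.

z(n) = 4ⁿ - 1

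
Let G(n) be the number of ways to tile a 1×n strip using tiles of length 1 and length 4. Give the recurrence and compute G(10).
Condition on the last tile: it has length 1 (leaving a 1×(n-1) strip) or length 4 (leaving a 1×(n-4) strip), so G(n) = G(n-1) + G(n-4) (order-4 linear recurrence).
For 0 ≤ i < 4 only unit tiles fit, so G(i) = 1.
Iterating the recurrence: G(4) = 2, G(5) = 3, G(6) = 4, G(7) = 5, G(8) = 7, G(9) = 10, G(10) = 14.

G(n) = G(n-1) + G(n-4), with G(i) = 1 for 0 ≤ i < 4; G(10) = 14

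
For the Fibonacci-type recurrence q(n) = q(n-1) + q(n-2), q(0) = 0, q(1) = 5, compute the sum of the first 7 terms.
Computing the sequence terms: 0, 5, 5, 10, 15, 25, 40
Adding these values together:

100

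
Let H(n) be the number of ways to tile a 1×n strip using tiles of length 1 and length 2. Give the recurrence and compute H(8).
Condition on the last tile: it has length 1 (leaving a 1×(n-1) strip) or length 2 (leaving a 1×(n-2) strip), so H(n) = H(n-1) + H(n-2) (order-2 linear recurrence).
For 0 ≤ i < 2 only unit tiles fit, so H(i) = 1.
Iterating the recurrence: H(2) = 2, H(3) = 3, H(4) = 5, H(5) = 8, H(6) = 13, H(7) = 21, H(8) = 34.

H(n) = H(n-1) + H(n-2), with H(i) = 1 for 0 ≤ i < 2; H(8) = 34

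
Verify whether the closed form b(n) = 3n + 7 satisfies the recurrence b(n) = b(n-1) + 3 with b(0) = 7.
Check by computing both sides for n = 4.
From the recurrence with b(0) = 7:
  b(0) = 7, b(1) = 10, b(2) = 13, b(3) = 16, b(4) = 19
  so the recurrence gives b(4) = 19.
From the proposed closed form b(n) = 3n + 7:
  b(4) = 19.
Both sides give 19 at n = 4, and the initial condition(s) match, so the closed form is consistent.

Yes, the closed form is correct.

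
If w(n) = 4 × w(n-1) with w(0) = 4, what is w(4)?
Computing step by step:
w(0) = 4
w(1) = 4 × 4 = 16
w(2) = 4 × 16 = 64
w(3) = 4 × 64 = 256
w(4) = 4 × 256 = 1024

1024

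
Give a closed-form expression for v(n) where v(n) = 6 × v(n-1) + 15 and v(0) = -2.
Recurrence: v(n) = 6 × v(n-1) + 15, initial: v(0) = -2.
Try v(n) = A·6ⁿ + C. Substituting: A·6ⁿ + C = 6(A·6ⁿ⁻¹ + C) + 15 = A·6ⁿ + 6C + 15, so C = 6C + 15, giving C = -3. Then v(0) = A - 3 = -2 gives A = 1.

v(n) = 6ⁿ - 3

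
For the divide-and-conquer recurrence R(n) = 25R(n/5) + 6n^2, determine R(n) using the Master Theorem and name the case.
Master Theorem template: R(n) = a·R(n/b) + f(n).
Here: a=25, b=5, f(n)=6n^2
Compute log_b(a) = log_5(25) = 2.
f(n) = 6n^2 = Θ(n^2). Case 2: R(n) = Θ(n^2 log n).

Case 2: R(n) = Θ(n^2 log n)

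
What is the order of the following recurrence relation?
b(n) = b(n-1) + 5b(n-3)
The order is the largest lag k for which b(n-k) appears. Here the deepest term is b(n-3), so the order is 3.

Order 3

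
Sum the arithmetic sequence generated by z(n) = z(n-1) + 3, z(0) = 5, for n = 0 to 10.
Computing the sequence terms: 5, 8, 11, 14, 17, 20, 23, 26, 29, 32, 35
Adding these values together:

220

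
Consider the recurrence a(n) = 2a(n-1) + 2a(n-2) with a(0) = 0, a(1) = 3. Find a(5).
Computing the sequence terms:
0, 3, 6, 18, 48, 132

132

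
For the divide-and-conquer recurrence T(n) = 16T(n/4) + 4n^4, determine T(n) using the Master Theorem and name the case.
Master Theorem template: T(n) = a·T(n/b) + f(n).
Here: a=16, b=4, f(n)=4n^4
Compute log_b(a) = log_4(16) = 2.
f(n) = 4n^4 = Ω(n^(2+ε)) with ε = 2, and the regularity condition holds (a·f(n/b) = (a/b^4)·f(n) with a/b^4 = 4^-2 < 1). Case 3: T(n) = Θ(f(n)) = Θ(n^4).

Case 3: T(n) = Θ(n^4)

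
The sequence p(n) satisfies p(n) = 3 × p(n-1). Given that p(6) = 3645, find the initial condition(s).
In general p(n) = 3ⁿ · p(0). At n = 6: p(0) = p(6) / 3^6 = 3645 / 729 = 5.

p(0) = 5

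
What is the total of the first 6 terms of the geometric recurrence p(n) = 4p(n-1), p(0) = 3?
Computing the sequence terms: 3, 12, 48, 192, 768, 3072
Adding these values together:

4095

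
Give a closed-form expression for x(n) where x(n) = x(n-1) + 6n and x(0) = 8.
Recurrence: x(n) = x(n-1) + 6n, initial: x(0) = 8.
Telescoping: x(n) = x(0) + 6·Σᵢ₌₁ⁿ i = 8 + 6·n(n+1)/2.

x(n) = 6·n(n+1)/2 + 8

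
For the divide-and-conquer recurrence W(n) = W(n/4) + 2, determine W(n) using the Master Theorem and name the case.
Master Theorem template: W(n) = a·W(n/b) + f(n).
Here: a=1, b=4, f(n)=2
Compute log_b(a) = log_4(1) = 0.
f(n) = 2 = Θ(1). Case 2: W(n) = Θ(log n).

Case 2: W(n) = Θ(log n)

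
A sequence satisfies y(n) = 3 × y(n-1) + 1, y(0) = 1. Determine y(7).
Computing step by step:
y(0) = 1
y(1) = 3 × 1 + 1 = 4
y(2) = 3 × 4 + 1 = 13
y(3) = 3 × 13 + 1 = 40
y(4) = 3 × 40 + 1 = 121
y(5) = 3 × 121 + 1 = 364
y(6) = 3 × 364 + 1 = 1093
y(7) = 3 × 1093 + 1 = 3280

3280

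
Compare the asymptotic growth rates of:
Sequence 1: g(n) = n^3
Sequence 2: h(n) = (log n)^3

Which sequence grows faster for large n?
Comparing growth rates:
Growth-rate hierarchy: log n ≺ any polynomial ≺ any exponential cⁿ (c>1) ≺ n! ≺ nⁿ.
polynomial degree 3 dominates polylogarithmic (log n)^3 asymptotically.

g(n) grows faster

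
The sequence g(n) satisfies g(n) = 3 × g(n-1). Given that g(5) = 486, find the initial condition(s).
In general g(n) = 3ⁿ · g(0). At n = 5: g(0) = g(5) / 3^5 = 486 / 243 = 2.

g(0) = 2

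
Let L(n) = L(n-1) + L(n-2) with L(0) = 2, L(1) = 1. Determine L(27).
Computing the sequence terms:
2, 1, 3, 4, 7, 11, 18, 29, 47, 76, 123, 199, 322, 521, 843, 1364, 2207, 3571, 5778, 9349, 15127, 24476, 39603, 64079, 103682, 167761, 271443, 439204

439204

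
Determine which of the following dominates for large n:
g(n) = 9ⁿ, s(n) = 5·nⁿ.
Comparing growth rates:
Growth-rate hierarchy: log n ≺ any polynomial ≺ any exponential cⁿ (c>1) ≺ n! ≺ nⁿ.
super-exponential nⁿ dominates exponential base 9 asymptotically.

s(n) grows faster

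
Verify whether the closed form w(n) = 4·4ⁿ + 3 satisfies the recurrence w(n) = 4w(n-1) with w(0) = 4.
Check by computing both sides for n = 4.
From the recurrence with w(0) = 4:
  w(0) = 4, w(1) = 16, w(2) = 64, w(3) = 256, w(4) = 1024
  so the recurrence gives w(4) = 1024.
From the proposed closed form w(n) = 4·4ⁿ + 3:
  w(4) = 1027.
The recurrence gives 1024 but the closed form gives 1027, so the closed form does not satisfy the recurrence.

No, the closed form is incorrect.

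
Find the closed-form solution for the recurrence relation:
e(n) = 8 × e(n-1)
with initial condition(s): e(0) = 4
Recurrence: e(n) = 8 × e(n-1), initial: e(0) = 4.
Each term is 8 times the previous, so this is geometric with ratio 8. After n steps: e(n) = e(0)·8ⁿ = 4·8ⁿ.

e(n) = 4·8ⁿ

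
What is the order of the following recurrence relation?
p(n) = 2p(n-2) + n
The order is the largest lag k for which p(n-k) appears. Here the deepest term is p(n-2) (the n term is non-homogeneous and does not affect the order), so the order is 2.

Order 2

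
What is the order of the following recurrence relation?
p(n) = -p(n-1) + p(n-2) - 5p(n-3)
The order is the largest lag k for which p(n-k) appears. Here the deepest term is p(n-3), so the order is 3.

Order 3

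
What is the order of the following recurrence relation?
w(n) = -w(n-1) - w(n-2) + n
The order is the largest lag k for which w(n-k) appears. Here the deepest term is w(n-2) (the n term is non-homogeneous and does not affect the order), so the order is 2.

Order 2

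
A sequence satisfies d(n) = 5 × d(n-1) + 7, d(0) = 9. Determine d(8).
Computing step by step:
d(0) = 9
d(1) = 5 × 9 + 7 = 52
d(2) = 5 × 52 + 7 = 267
d(3) = 5 × 267 + 7 = 1342
d(4) = 5 × 1342 + 7 = 6717
d(5) = 5 × 6717 + 7 = 33592
d(6) = 5 × 33592 + 7 = 167967
d(7) = 5 × 167967 + 7 = 839842
d(8) = 5 × 839842 + 7 = 4199217

4199217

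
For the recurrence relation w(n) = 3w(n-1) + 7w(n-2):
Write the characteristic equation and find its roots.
Substitute w(n) = rⁿ and divide through by rⁿ⁻²: r² - 3r - 7 = 0
Discriminant: 3² + 4·7 = 37, not a perfect square, so by the quadratic formula r = (3 ± √37)/2.
General solution: w(n) = A·r₁ⁿ + B·r₂ⁿ where r₁,r₂ = (3 ± √37)/2

Characteristic: r² - 3r - 7 = 0, Roots: r = (3 ± √37)/2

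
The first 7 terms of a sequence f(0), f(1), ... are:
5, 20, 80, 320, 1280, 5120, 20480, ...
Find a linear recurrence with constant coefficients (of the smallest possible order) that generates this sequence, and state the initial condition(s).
Look for the lowest-order linear relation among consecutive terms.
Observation: each term is 4× the previous.
Check at n=2: 4·20 = 80. ✓

f(n) = 4 × f(n-1), f(0) = 5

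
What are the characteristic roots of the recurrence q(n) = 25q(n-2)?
Substitute q(n) = rⁿ and divide through by rⁿ⁻²: r² - 25 = 0
Factor: (r - 5)(r + 5) = 0, so r = 5, -5.
General solution: q(n) = A·5ⁿ + B·(-5)ⁿ

Characteristic: r² - 25 = 0, Roots: r = 5, -5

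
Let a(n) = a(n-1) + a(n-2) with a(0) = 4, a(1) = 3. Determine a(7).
Computing the sequence terms:
4, 3, 7, 10, 17, 27, 44, 71

71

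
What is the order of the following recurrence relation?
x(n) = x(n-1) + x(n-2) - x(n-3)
The order is the largest lag k for which x(n-k) appears. Here the deepest term is x(n-3), so the order is 3.

Order 3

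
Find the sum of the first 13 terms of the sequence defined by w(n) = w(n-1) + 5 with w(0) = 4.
Computing the sequence terms: 4, 9, 14, 19, 24, 29, 34, 39, 44, 49, 54, 59, 64
Adding these values together:

442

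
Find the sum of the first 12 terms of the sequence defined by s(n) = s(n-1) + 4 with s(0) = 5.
Computing the sequence terms: 5, 9, 13, 17, 21, 25, 29, 33, 37, 41, 45, 49
Adding these values together:

324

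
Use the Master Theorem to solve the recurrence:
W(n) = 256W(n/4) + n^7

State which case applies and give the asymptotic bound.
Master Theorem template: W(n) = a·W(n/b) + f(n).
Here: a=256, b=4, f(n)=n^7
Compute log_b(a) = log_4(256) = 4.
f(n) = n^7 = Ω(n^(4+ε)) with ε = 3, and the regularity condition holds (a·f(n/b) = (a/b^7)·f(n) with a/b^7 = 4^-3 < 1). Case 3: W(n) = Θ(f(n)) = Θ(n^7).

Case 3: W(n) = Θ(n^7)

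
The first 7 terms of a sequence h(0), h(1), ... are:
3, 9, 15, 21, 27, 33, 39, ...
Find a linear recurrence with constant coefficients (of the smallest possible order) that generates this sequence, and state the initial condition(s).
Look for the lowest-order linear relation among consecutive terms.
Observation: consecutive differences are constant (= 6).
Check at n=2: 1·9 + 6 = 15. ✓

h(n) = h(n-1) + 6, h(0) = 3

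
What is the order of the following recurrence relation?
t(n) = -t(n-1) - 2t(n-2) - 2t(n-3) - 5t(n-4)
The order is the largest lag k for which t(n-k) appears. Here the deepest term is t(n-4), so the order is 4.

Order 4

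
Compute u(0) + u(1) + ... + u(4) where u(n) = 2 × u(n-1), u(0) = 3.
Computing the sequence terms: 3, 6, 12, 24, 48
Adding these values together:

93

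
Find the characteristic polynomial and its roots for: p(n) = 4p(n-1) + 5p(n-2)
Substitute p(n) = rⁿ and divide through by rⁿ⁻²: r² - 4r - 5 = 0
Factor: (r - 5)(r + 1) = 0, so r = 5, -1.
General solution: p(n) = A·5ⁿ + B·(-1)ⁿ

Characteristic: r² - 4r - 5 = 0, Roots: r = 5, -1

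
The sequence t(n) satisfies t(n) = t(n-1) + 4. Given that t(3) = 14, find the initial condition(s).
t(3) = t(0) + 3·4, so t(0) = 14 - 12 = 2.

t(0) = 2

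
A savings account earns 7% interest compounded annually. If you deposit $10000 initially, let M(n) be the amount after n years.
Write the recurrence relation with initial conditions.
Each year the balance grows by 7%, i.e. is multiplied by 1 + 7/100 = 1.07, so M(n) = 1.07 × M(n-1). The initial deposit gives M(0) = 10000.
Unrolling gives the closed form M(n) = 10000 × (1.07)ⁿ.

M(n) = 1.07 × M(n-1), M(0) = 10000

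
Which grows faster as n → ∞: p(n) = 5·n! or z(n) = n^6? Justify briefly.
Comparing growth rates:
Growth-rate hierarchy: log n ≺ any polynomial ≺ any exponential cⁿ (c>1) ≺ n! ≺ nⁿ.
factorial dominates polynomial degree 6 asymptotically.

p(n) grows faster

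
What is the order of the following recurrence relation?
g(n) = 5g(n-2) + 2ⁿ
The order is the largest lag k for which g(n-k) appears. Here the deepest term is g(n-2) (the 2ⁿ term is non-homogeneous and does not affect the order), so the order is 2.

Order 2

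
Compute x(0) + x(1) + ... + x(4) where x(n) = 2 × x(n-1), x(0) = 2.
Computing the sequence terms: 2, 4, 8, 16, 32
Adding these values together:

62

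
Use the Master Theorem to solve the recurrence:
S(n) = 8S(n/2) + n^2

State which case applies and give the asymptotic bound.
Master Theorem template: S(n) = a·S(n/b) + f(n).
Here: a=8, b=2, f(n)=n^2
Compute log_b(a) = log_2(8) = 3.
f(n) = n^2 = O(n^(3-ε)) with ε = 1. Case 1: S(n) = Θ(n^log_b(a)) = Θ(n^3).

Case 1: S(n) = Θ(n^3)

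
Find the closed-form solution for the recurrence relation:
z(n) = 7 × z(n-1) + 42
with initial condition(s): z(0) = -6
Recurrence: z(n) = 7 × z(n-1) + 42, initial: z(0) = -6.
Try z(n) = A·7ⁿ + C. Substituting: A·7ⁿ + C = 7(A·7ⁿ⁻¹ + C) + 42 = A·7ⁿ + 7C + 42, so C = 7C + 42, giving C = -7. Then z(0) = A - 7 = -6 gives A = 1.

z(n) = 7ⁿ - 7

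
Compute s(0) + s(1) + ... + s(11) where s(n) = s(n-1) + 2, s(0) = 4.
Computing the sequence terms: 4, 6, 8, 10, 12, 14, 16, 18, 20, 22, 24, 26
Adding these values together:

180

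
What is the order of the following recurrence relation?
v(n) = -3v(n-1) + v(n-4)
The order is the largest lag k for which v(n-k) appears. Here the deepest term is v(n-4), so the order is 4.

Order 4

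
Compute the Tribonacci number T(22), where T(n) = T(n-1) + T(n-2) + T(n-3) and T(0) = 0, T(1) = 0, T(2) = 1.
Computing the sequence terms:
0, 0, 1, 1, 2, 4, 7, 13, 24, 44, 81, 149, 274, 504, 927, 1705, 3136, 5768, 10609, 19513, 35890, 66012, 121415

121415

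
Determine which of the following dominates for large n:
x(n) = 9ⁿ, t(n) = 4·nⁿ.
Comparing growth rates:
Growth-rate hierarchy: log n ≺ any polynomial ≺ any exponential cⁿ (c>1) ≺ n! ≺ nⁿ.
super-exponential nⁿ dominates exponential base 9 asymptotically.

t(n) grows faster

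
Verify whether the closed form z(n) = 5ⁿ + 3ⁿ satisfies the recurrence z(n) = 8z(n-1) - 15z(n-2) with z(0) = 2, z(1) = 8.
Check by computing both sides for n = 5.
From the recurrence with z(0) = 2, z(1) = 8:
  z(0) = 2, z(1) = 8, z(2) = 34, z(3) = 152, z(4) = 706, z(5) = 3368
  so the recurrence gives z(5) = 3368.
From the proposed closed form z(n) = 5ⁿ + 3ⁿ:
  z(5) = 3368.
Both sides give 3368 at n = 5, and the initial condition(s) match, so the closed form is consistent.

Yes, the closed form is correct.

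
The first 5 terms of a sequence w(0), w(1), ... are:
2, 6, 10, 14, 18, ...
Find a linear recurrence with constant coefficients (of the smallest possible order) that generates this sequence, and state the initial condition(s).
Look for the lowest-order linear relation among consecutive terms.
Observation: consecutive differences are constant (= 4).
Check at n=2: 1·6 + 4 = 10. ✓

w(n) = w(n-1) + 4, w(0) = 2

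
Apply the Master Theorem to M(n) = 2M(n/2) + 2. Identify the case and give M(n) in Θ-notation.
Master Theorem template: M(n) = a·M(n/b) + f(n).
Here: a=2, b=2, f(n)=2
Compute log_b(a) = log_2(2) = 1.
f(n) = 2 = O(n^(1-ε)) with ε = 1. Case 1: M(n) = Θ(n^log_b(a)) = Θ(n).

Case 1: M(n) = Θ(n)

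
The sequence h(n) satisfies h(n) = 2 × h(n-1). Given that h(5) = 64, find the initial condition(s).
In general h(n) = 2ⁿ · h(0). At n = 5: h(0) = h(5) / 2^5 = 64 / 32 = 2.

h(0) = 2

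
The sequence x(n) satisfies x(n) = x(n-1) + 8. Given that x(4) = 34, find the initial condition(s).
x(4) = x(0) + 4·8, so x(0) = 34 - 32 = 2.

x(0) = 2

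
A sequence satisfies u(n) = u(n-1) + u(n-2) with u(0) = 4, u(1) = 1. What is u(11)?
Computing the sequence terms:
4, 1, 5, 6, 11, 17, 28, 45, 73, 118, 191, 309

309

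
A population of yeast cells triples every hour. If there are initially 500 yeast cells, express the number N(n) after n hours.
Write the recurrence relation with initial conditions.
Each hour multiplies the count by 3, so the count after n hours depends only on the count after n-1 hours: N(n) = 3 × N(n-1). The starting count gives N(0) = 500.
Unrolling n times gives the closed form N(n) = 500 × 3ⁿ.

N(n) = 3 × N(n-1), N(0) = 500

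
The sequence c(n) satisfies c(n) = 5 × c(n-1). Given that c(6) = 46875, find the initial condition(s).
In general c(n) = 5ⁿ · c(0). At n = 6: c(0) = c(6) / 5^6 = 46875 / 15625 = 3.

c(0) = 3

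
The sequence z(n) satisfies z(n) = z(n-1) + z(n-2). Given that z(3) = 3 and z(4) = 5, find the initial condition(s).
Work backwards using z(k) = z(k+2) - z(k+1):
z(2) = z(4) - z(3) = 5 - 3 = 2
z(1) = z(3) - z(2) = 3 - 2 = 1
z(0) = z(2) - z(1) = 2 - 1 = 1

z(0) = 1, z(1) = 1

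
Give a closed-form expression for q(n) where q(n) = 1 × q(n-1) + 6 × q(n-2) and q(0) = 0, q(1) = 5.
Recurrence: q(n) = 1 × q(n-1) + 6 × q(n-2), initial: q(0) = 0, q(1) = 5.
Characteristic equation: r² - 1r - 6 = 0, which factors as (r - 3)(r + 2) = 0, so r = 3, -2. General solution q(n) = A·3ⁿ + B·(-2)ⁿ. From q(0) = 0: A + B = 0. From q(1) = 5: 3A - 2B = 5. Solving gives A = 1, B = -1.

q(n) = 3ⁿ - (-2)ⁿ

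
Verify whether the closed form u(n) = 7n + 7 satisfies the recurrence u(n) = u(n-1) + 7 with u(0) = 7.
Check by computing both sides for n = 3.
From the recurrence with u(0) = 7:
  u(0) = 7, u(1) = 14, u(2) = 21, u(3) = 28
  so the recurrence gives u(3) = 28.
From the proposed closed form u(n) = 7n + 7:
  u(3) = 28.
Both sides give 28 at n = 3, and the initial condition(s) match, so the closed form is consistent.

Yes, the closed form is correct.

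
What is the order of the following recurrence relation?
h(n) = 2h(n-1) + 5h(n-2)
The order is the largest lag k for which h(n-k) appears. Here the deepest term is h(n-2), so the order is 2.

Order 2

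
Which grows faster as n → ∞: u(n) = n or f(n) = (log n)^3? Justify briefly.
Comparing growth rates:
Growth-rate hierarchy: log n ≺ any polynomial ≺ any exponential cⁿ (c>1) ≺ n! ≺ nⁿ.
polynomial degree 1 dominates polylogarithmic (log n)^3 asymptotically.

u(n) grows faster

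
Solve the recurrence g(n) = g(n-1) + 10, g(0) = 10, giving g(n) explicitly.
Recurrence: g(n) = g(n-1) + 10, initial: g(0) = 10.
Each step adds 10, so g(n) = g(0) + 10n = 10n + 10.

g(n) = 10n + 10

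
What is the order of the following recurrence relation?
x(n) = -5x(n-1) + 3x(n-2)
The order is the largest lag k for which x(n-k) appears. Here the deepest term is x(n-2), so the order is 2.

Order 2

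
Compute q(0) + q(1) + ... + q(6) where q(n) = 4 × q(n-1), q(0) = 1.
Computing the sequence terms: 1, 4, 16, 64, 256, 1024, 4096
Adding these values together:

5461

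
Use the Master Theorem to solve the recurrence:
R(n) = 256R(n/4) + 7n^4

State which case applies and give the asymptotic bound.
Master Theorem template: R(n) = a·R(n/b) + f(n).
Here: a=256, b=4, f(n)=7n^4
Compute log_b(a) = log_4(256) = 4.
f(n) = 7n^4 = Θ(n^4). Case 2: R(n) = Θ(n^4 log n).

Case 2: R(n) = Θ(n^4 log n)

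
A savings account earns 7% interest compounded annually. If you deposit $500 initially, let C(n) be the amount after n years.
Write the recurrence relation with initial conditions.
Each year the balance grows by 7%, i.e. is multiplied by 1 + 7/100 = 1.07, so C(n) = 1.07 × C(n-1). The initial deposit gives C(0) = 500.
Unrolling gives the closed form C(n) = 500 × (1.07)ⁿ.

C(n) = 1.07 × C(n-1), C(0) = 500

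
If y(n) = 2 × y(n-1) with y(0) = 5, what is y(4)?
Computing step by step:
y(0) = 5
y(1) = 2 × 5 = 10
y(2) = 2 × 10 = 20
y(3) = 2 × 20 = 40
y(4) = 2 × 40 = 80

80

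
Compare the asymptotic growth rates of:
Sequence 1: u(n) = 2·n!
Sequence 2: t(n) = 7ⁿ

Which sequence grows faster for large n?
Comparing growth rates:
Growth-rate hierarchy: log n ≺ any polynomial ≺ any exponential cⁿ (c>1) ≺ n! ≺ nⁿ.
factorial dominates exponential base 7 asymptotically.

u(n) grows faster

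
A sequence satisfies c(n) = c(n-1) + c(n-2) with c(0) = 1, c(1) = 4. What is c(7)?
Computing the sequence terms:
1, 4, 5, 9, 14, 23, 37, 60

60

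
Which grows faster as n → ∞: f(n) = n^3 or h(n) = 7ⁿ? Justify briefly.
Comparing growth rates:
Growth-rate hierarchy: log n ≺ any polynomial ≺ any exponential cⁿ (c>1) ≺ n! ≺ nⁿ.
exponential base 7 dominates polynomial degree 3 asymptotically.

h(n) grows faster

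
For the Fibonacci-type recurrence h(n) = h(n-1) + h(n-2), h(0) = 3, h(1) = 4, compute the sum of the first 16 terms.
Computing the sequence terms: 3, 4, 7, 11, 18, 29, 47, 76, 123, 199, 322, 521, 843, 1364, 2207, 3571
Adding these values together:

9345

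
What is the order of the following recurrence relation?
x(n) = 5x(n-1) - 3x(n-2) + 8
The order is the largest lag k for which x(n-k) appears. Here the deepest term is x(n-2) (the 8 term is non-homogeneous and does not affect the order), so the order is 2.

Order 2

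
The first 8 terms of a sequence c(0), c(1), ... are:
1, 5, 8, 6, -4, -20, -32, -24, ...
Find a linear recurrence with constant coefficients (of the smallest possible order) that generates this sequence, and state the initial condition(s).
Look for the lowest-order linear relation among consecutive terms.
Observation: c(n) - 2·c(n-1) - (-2)·c(n-2) = 0 holds for the shown terms, and no order-1 relation c(n) = α·c(n-1) + β fits.
Check at n=3: 2·8 + (-2)·5 = 6. ✓

c(n) = 2c(n-1) - 2c(n-2), c(0) = 1, c(1) = 5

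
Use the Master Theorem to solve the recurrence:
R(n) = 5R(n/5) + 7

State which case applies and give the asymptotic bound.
Master Theorem template: R(n) = a·R(n/b) + f(n).
Here: a=5, b=5, f(n)=7
Compute log_b(a) = log_5(5) = 1.
f(n) = 7 = O(n^(1-ε)) with ε = 1. Case 1: R(n) = Θ(n^log_b(a)) = Θ(n).

Case 1: R(n) = Θ(n)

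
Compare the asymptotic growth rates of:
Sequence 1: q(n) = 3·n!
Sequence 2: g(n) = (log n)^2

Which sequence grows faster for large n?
Comparing growth rates:
Growth-rate hierarchy: log n ≺ any polynomial ≺ any exponential cⁿ (c>1) ≺ n! ≺ nⁿ.
factorial dominates polylogarithmic (log n)^2 asymptotically.

q(n) grows faster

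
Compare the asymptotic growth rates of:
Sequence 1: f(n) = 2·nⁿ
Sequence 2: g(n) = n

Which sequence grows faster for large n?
Comparing growth rates:
Growth-rate hierarchy: log n ≺ any polynomial ≺ any exponential cⁿ (c>1) ≺ n! ≺ nⁿ.
super-exponential nⁿ dominates polynomial degree 1 asymptotically.

f(n) grows faster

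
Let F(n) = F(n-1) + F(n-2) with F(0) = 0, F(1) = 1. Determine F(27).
Computing the sequence terms:
0, 1, 1, 2, 3, 5, 8, 13, 21, 34, 55, 89, 144, 233, 377, 610, 987, 1597, 2584, 4181, 6765, 10946, 17711, 28657, 46368, 75025, 121393, 196418

196418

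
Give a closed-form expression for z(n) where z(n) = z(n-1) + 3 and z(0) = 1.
Recurrence: z(n) = z(n-1) + 3, initial: z(0) = 1.
Each step adds 3, so z(n) = z(0) + 3n = 3n + 1.

z(n) = 3n + 1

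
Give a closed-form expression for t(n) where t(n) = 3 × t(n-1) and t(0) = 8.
Recurrence: t(n) = 3 × t(n-1), initial: t(0) = 8.
Each term is 3 times the previous, so this is geometric with ratio 3. After n steps: t(n) = t(0)·3ⁿ = 8·3ⁿ.

t(n) = 8·3ⁿ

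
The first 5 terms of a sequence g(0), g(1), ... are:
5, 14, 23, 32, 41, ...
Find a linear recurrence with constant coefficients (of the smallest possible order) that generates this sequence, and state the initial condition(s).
Look for the lowest-order linear relation among consecutive terms.
Observation: consecutive differences are constant (= 9).
Check at n=2: 1·14 + 9 = 23. ✓

g(n) = g(n-1) + 9, g(0) = 5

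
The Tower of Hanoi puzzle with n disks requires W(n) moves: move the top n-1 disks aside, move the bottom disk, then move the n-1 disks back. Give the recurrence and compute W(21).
Moving n disks = move the top n-1 disks aside (W(n-1) moves) + move the largest disk (1 move) + move the n-1 disks back on top (W(n-1) moves), so W(n) = 2W(n-1) + 1, with W(1) = 1 (a single disk takes one move).
First terms: 1, 3, 7, 15, 31, 63, … — each is one less than a power of 2. Indeed W(n) + 1 = 2(W(n-1) + 1) with W(1) + 1 = 2, so W(n) + 1 = 2ⁿ and W(n) = 2ⁿ - 1.
Hence W(21) = 2^21 - 1 = 2097152 - 1 = 2097151.

W(n) = 2W(n-1) + 1, W(1) = 1; W(21) = 2097151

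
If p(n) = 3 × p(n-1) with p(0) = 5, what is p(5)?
Computing step by step:
p(0) = 5
p(1) = 3 × 5 = 15
p(2) = 3 × 15 = 45
p(3) = 3 × 45 = 135
p(4) = 3 × 135 = 405
p(5) = 3 × 405 = 1215

1215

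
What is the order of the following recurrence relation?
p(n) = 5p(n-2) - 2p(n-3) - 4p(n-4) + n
The order is the largest lag k for which p(n-k) appears. Here the deepest term is p(n-4) (the n term is non-homogeneous and does not affect the order), so the order is 4.

Order 4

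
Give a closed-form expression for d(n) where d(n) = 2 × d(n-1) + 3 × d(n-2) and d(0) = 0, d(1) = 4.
Recurrence: d(n) = 2 × d(n-1) + 3 × d(n-2), initial: d(0) = 0, d(1) = 4.
Characteristic equation: r² - 2r - 3 = 0, which factors as (r - 3)(r + 1) = 0, so r = 3, -1. General solution d(n) = A·3ⁿ + B·(-1)ⁿ. From d(0) = 0: A + B = 0. From d(1) = 4: 3A - 1B = 4. Solving gives A = 1, B = -1.

d(n) = 3ⁿ - (-1)ⁿ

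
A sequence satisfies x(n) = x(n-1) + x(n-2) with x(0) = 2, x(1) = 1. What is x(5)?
Computing the sequence terms:
2, 1, 3, 4, 7, 11

11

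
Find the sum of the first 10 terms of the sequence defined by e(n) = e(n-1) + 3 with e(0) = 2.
Computing the sequence terms: 2, 5, 8, 11, 14, 17, 20, 23, 26, 29
Adding these values together:

155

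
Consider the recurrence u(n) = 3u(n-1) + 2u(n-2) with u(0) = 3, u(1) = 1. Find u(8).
Computing the sequence terms:
3, 1, 9, 29, 105, 373, 1329, 4733, 16857

16857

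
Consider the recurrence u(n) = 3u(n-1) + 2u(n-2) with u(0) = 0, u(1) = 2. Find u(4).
Computing the sequence terms:
0, 2, 6, 22, 78

78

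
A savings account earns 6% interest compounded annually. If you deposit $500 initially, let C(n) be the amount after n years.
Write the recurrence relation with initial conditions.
Each year the balance grows by 6%, i.e. is multiplied by 1 + 6/100 = 1.06, so C(n) = 1.06 × C(n-1). The initial deposit gives C(0) = 500.
Unrolling gives the closed form C(n) = 500 × (1.06)ⁿ.

C(n) = 1.06 × C(n-1), C(0) = 500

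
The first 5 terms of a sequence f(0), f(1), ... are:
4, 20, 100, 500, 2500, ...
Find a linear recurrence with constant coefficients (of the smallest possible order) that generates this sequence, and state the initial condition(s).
Look for the lowest-order linear relation among consecutive terms.
Observation: each term is 5× the previous.
Check at n=2: 5·20 = 100. ✓

f(n) = 5 × f(n-1), f(0) = 4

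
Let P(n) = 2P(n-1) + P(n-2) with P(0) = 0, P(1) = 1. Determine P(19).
Computing the sequence terms:
0, 1, 2, 5, 12, 29, 70, 169, 408, 985, 2378, 5741, 13860, 33461, 80782, 195025, 470832, 1136689, 2744210, 6625109

6625109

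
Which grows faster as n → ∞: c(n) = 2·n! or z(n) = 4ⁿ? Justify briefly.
Comparing growth rates:
Growth-rate hierarchy: log n ≺ any polynomial ≺ any exponential cⁿ (c>1) ≺ n! ≺ nⁿ.
factorial dominates exponential base 4 asymptotically.

c(n) grows faster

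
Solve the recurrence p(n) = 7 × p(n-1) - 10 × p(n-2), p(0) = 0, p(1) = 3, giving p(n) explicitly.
Recurrence: p(n) = 7 × p(n-1) - 10 × p(n-2), initial: p(0) = 0, p(1) = 3.
Characteristic equation: r² - 7r + 10 = 0, which factors as (r - 5)(r - 2) = 0, so r = 5, 2. General solution p(n) = A·5ⁿ + B·2ⁿ. From p(0) = 0: A + B = 0. From p(1) = 3: 5A + 2B = 3. Solving gives A = 1, B = -1.

p(n) = 5ⁿ - 2ⁿ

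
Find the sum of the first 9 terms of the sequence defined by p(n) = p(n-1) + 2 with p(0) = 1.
Computing the sequence terms: 1, 3, 5, 7, 9, 11, 13, 15, 17
Adding these values together:

81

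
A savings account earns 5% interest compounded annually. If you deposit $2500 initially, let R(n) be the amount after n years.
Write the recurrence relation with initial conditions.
Each year the balance grows by 5%, i.e. is multiplied by 1 + 5/100 = 1.05, so R(n) = 1.05 × R(n-1). The initial deposit gives R(0) = 2500.
Unrolling gives the closed form R(n) = 2500 × (1.05)ⁿ.

R(n) = 1.05 × R(n-1), R(0) = 2500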